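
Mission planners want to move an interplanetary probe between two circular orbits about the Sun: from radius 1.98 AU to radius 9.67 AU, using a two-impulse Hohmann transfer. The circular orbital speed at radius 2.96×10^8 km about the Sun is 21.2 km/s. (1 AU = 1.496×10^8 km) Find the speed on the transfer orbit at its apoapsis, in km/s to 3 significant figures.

From the circular-orbit relation v² = μ/r at r = 2.96×10^8 km: μ = v²r = (21.2)² × 2.96×10^8 = 1.33034×10^11 km³/s².
In km: r₁ = 1.98 × 1.496×10^8 = 2.96208×10^8 km; r₂ = 9.67 × 1.496×10^8 = 1.446632×10^9 km.
Transfer-ellipse semi-major axis a_t = (r₁ + r₂)/2 = (2.96208×10^8 + 1.446632×10^9)/2 = 8.7142×10^8 km.
At apoapsis, r = 1.446632×10^9 km.
Vis-viva: v = √[μ(2/r − 1/a_t)] = √[1.33034×10^11 × (2/1.446632×10^9 − 1/8.7142×10^8)] = 5.591 km/s.

v = 5.59 km/s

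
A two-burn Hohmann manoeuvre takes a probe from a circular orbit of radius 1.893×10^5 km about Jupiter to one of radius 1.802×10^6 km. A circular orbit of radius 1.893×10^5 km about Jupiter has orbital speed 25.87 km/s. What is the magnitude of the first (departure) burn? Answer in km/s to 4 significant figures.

Δv₁ = 8.933 km/s

From the circular-orbit relation v² = μ/r at r = 1.893×10^5 km: μ = v²r = (25.87)² × 1.893×10^5 = 1.26690×10^8 km³/s².
Transfer-ellipse semi-major axis a_t = (r₁ + r₂)/2 = (1.893×10^5 + 1.802×10^6)/2 = 9.9565×10^5 km.
Circular speed at r = 1.893×10^5 km: v_c = √(μ/r) = 25.870 km/s.
Transfer-orbit speed at the same r (vis-viva, a = a_t): v_t = √[μ(2/r − 1/a_t)] = 34.803 km/s.
Δv₁ = |v_t − v_c| = |34.803 − 25.870| = 8.933 km/s.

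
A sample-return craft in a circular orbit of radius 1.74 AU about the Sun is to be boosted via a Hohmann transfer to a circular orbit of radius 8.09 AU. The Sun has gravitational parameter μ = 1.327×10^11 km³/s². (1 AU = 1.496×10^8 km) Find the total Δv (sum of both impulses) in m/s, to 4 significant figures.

Δv = 10630 m/s

In km: r₁ = 1.74 × 1.496×10^8 = 2.60304×10^8 km; r₂ = 8.09 × 1.496×10^8 = 1.210264×10^9 km.
Transfer-ellipse semi-major axis a_t = (r₁ + r₂)/2 = (2.60304×10^8 + 1.210264×10^9)/2 = 7.35284×10^8 km.
At r₁ the circular-orbit speed is v₁ = √(μ/r₁) = 22.578 km/s.
Transfer-orbit speed at r₁ (vis-viva equation): v_p = √[μ(2/r₁ − 1/a_t)] = 28.967 km/s.
First burn Δv₁ = |v_p − v₁| = 6.389 km/s.
At r₂, v₂ = √(μ/r₂) = 10.471 km/s.
Transfer-orbit speed at r₂: v_a = √[μ(2/r₂ − 1/a_t)] = 6.2303 km/s.
Second burn Δv₂ = |v₂ − v_a| = 4.241 km/s.
Δv = Δv₁ + Δv₂ = 6.389 + 4.241 = 10.63 km/s.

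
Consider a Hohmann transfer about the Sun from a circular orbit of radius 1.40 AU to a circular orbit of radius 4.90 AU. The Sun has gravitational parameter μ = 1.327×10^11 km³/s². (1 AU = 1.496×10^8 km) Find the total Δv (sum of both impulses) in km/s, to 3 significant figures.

In km: r₁ = 1.40 × 1.496×10^8 = 2.0944×10^8 km; r₂ = 4.90 × 1.496×10^8 = 7.3304×10^8 km.
Semi-major axis of the transfer orbit: a_t = (2.0944×10^8 + 7.3304×10^8)/2 = 4.7124×10^8 km.
Circular speed at r₁: v₁ = √(μ/r₁) = √(1.327×10^11/2.0944×10^8) = 25.171 km/s.
On the transfer ellipse at r₁, v² = μ(2/r − 1/a) gives v_p = √[μ(2/r₁ − 1/a_t)] = 31.394 km/s.
First burn Δv₁ = |v_p − v₁| = 6.223 km/s.
At r₂, v₂ = √(μ/r₂) = 13.455 km/s.
Transfer-orbit speed at r₂: v_a = √[μ(2/r₂ − 1/a_t)] = 8.9698 km/s.
Second burn Δv₂ = |v₂ − v_a| = 4.485 km/s.
Δv = Δv₁ + Δv₂ = 6.223 + 4.485 = 10.71 km/s.

Δv = 10.7 km/s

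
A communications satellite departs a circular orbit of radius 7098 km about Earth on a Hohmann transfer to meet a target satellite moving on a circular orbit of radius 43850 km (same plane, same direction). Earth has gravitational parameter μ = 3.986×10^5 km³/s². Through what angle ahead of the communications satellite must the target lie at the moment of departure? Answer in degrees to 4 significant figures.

Semi-major axis of the transfer orbit: a_t = (7098 + 43850)/2 = 25474 km.
The half-period of the transfer ellipse is t = π√(a_t³/μ) = 20230 s.
The target's mean motion on its circular orbit is ω₂ = √(μ/r₂³) = 6.876×10^-5 rad/s.
Angle swept by the target during transfer: ω₂·t = 1.391 rad = 79.70°.
The communications satellite traverses 180° on the transfer ellipse, so the target must lead by 180° − 79.70° = 100.3°.

φ = 100.3°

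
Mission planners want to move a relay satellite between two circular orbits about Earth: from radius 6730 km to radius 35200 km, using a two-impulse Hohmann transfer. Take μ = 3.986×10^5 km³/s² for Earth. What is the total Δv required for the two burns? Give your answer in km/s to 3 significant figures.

Δv = 3.73 km/s

Transfer-ellipse semi-major axis a_t = (r₁ + r₂)/2 = (6730 + 35200)/2 = 20965 km.
Circular speed at r₁: v₁ = √(μ/r₁) = √(3.986×10^5/6730) = 7.696 km/s.
Transfer-orbit speed at r₁ (vis-viva): v_p = √[μ(2/r₁ − 1/a_t)] = 9.972 km/s.
First burn Δv₁ = |v_p − v₁| = 2.276 km/s.
At r₂, v₂ = √(μ/r₂) = 3.365095 km/s.
Transfer-orbit speed at r₂: v_a = √[μ(2/r₂ − 1/a_t)] = 1.906590 km/s.
Second burn Δv₂ = |v₂ − v_a| = 1.459 km/s.
Δv = Δv₁ + Δv₂ = 2.276 + 1.459 = 3.735 km/s.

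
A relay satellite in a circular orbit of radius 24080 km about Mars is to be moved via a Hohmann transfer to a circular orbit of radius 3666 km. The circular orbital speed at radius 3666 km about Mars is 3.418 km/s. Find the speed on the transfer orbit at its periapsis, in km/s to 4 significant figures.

From the circular-orbit relation v² = μ/r at r = 3666 km: μ = v²r = (3.418)² × 3666 = 42828.9 km³/s².
Semi-major axis of the transfer orbit: a_t = (24080 + 3666)/2 = 13873 km.
The periapsis of the transfer ellipse is at r = 3666 km.
From the vis-viva equation, v = √[μ(2/r − 1/a_t)] = 4.503 km/s.

v = 4.503 km/s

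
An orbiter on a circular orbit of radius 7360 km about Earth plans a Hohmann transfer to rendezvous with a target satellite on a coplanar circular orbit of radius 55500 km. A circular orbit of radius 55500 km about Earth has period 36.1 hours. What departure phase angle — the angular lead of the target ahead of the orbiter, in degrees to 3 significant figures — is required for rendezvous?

From Kepler's third law T² = 4π²r³/μ at r = 55500 km, T = 36.1 hours = 36.1 × 3600 s = 1.2996×10^5 s: μ = 4π²r³/T² = 3.99594×10^5 km³/s².
The Hohmann ellipse has a_t = (r₁ + r₂)/2 = 31430 km.
Transfer time t = π√(a_t³/μ) = 27690 s.
Target angular speed ω₂ = √(μ/r₂³) = 4.835×10^-5 rad/s.
Angle swept by the target during transfer: ω₂·t = 1.3388 rad = 76.71°.
Arrival is 180° from departure on the ellipse, so φ = 180° − 76.71° = 103°.

φ = 103°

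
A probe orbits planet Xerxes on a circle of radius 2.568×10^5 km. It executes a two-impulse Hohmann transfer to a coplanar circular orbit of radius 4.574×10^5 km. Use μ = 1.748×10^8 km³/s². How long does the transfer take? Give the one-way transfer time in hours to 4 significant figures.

t = 14.09 hours

The Hohmann ellipse has a_t = (r₁ + r₂)/2 = 3.571×10^5 km.
Transfer time t = π√(a_t³/μ) = π√((3.571×10^5)³ / 1.748×10^8) = 50710 s.
Converting: 50710 s ÷ 3600 s/hour = 14.09 hours.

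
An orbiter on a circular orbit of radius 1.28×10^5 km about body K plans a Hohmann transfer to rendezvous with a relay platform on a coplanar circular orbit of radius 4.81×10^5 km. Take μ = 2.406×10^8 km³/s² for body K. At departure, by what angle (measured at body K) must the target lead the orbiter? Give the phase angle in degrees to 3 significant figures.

φ = 89.3°

The Hohmann ellipse has a_t = (r₁ + r₂)/2 = 3.045×10^5 km.
Transfer time t = π√(a_t³/μ) = 34030 s.
Target angular speed ω₂ = √(μ/r₂³) = 4.650×10^-5 rad/s.
Angle swept by the target during transfer: ω₂·t = 1.5824 rad = 90.66°.
Arrival is 180° from departure on the ellipse, so φ = 180° − 90.66° = 89.3°.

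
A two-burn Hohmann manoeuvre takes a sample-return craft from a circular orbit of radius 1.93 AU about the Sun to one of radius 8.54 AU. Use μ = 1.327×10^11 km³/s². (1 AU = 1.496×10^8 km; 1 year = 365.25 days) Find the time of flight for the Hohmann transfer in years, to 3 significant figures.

In km: r₁ = 1.93 × 1.496×10^8 = 2.88728×10^8 km; r₂ = 8.54 × 1.496×10^8 = 1.277584×10^9 km.
Transfer-ellipse semi-major axis a_t = (r₁ + r₂)/2 = (2.88728×10^8 + 1.277584×10^9)/2 = 7.83156×10^8 km.
By Kepler's third law the transfer-orbit period is T = 2π√(a_t³/μ), so t = T/2 = 1.890×10^8 s.
Converting: 1.890×10^8 s ÷ 3.15576×10^7 s/year (365.25 × 86400) = 5.99 years.

t = 5.99 years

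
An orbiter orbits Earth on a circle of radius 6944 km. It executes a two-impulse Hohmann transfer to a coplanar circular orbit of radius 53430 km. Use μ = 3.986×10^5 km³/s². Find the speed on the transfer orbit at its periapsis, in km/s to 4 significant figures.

v = 10.08 km/s

The Hohmann ellipse has a_t = (r₁ + r₂)/2 = 30187 km.
At periapsis, r = 6944 km.
Applying v² = μ(2/r − 1/a_t): v = 10.08 km/s.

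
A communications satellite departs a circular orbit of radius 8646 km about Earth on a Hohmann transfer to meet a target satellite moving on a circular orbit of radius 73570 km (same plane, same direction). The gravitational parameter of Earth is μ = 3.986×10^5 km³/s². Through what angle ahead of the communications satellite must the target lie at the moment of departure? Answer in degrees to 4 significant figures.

φ = 104.8°

Semi-major axis of the transfer orbit: a_t = (8646 + 73570)/2 = 41108 km.
The half-period of the transfer ellipse is t = π√(a_t³/μ) = 41474 s.
Target angular speed ω₂ = √(μ/r₂³) = 3.1639×10^-5 rad/s.
Angle swept by the target during transfer: ω₂·t = 1.3122 rad = 75.18°.
The communications satellite traverses 180° on the transfer ellipse, so the target must lead by 180° − 75.18° = 104.8°.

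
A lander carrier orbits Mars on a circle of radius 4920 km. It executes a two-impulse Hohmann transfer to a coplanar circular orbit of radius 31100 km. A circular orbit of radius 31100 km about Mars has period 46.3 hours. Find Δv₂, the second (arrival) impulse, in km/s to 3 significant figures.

From Kepler's third law T² = 4π²r³/μ at r = 31100 km, T = 46.3 hours = 46.3 × 3600 s = 1.6668×10^5 s: μ = 4π²r³/T² = 42743.9 km³/s².
Transfer-ellipse semi-major axis a_t = (r₁ + r₂)/2 = (4920 + 31100)/2 = 18010 km.
On the circular orbit at r = 31100 km, v_c = √(μ/r) = 1.17235 km/s.
Vis-viva on the transfer ellipse at r = 31100 km gives v_t = √[μ(2/r − 1/a_t)] = 0.612749 km/s.
Δv₂ = |v_t − v_c| = |0.612749 − 1.17235| = 0.5596 km/s.

Δv₂ = 0.560 km/s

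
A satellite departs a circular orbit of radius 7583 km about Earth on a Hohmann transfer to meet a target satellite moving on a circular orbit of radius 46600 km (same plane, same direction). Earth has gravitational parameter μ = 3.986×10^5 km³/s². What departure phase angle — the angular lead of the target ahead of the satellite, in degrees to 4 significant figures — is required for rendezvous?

φ = 100.2°

Semi-major axis of the transfer orbit: a_t = (7583 + 46600)/2 = 27091.5 km.
The half-period of the transfer ellipse is t = π√(a_t³/μ) = 22190 s.
The target's mean motion on its circular orbit is ω₂ = √(μ/r₂³) = 6.276×10^-5 rad/s.
Angle swept by the target during transfer: ω₂·t = 1.3926 rad = 79.79°.
Arrival is 180° from departure on the ellipse, so φ = 180° − 79.79° = 100.2°.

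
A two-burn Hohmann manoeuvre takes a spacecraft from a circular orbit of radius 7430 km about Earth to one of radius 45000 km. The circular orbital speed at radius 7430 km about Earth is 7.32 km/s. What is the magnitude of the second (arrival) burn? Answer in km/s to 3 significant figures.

Δv₂ = 1.39 km/s

From the circular-orbit relation v² = μ/r at r = 7430 km: μ = v²r = (7.32)² × 7430 = 3.98117×10^5 km³/s².
Transfer-ellipse semi-major axis a_t = (r₁ + r₂)/2 = (7430 + 45000)/2 = 26215 km.
On the circular orbit at r = 45000 km, v_c = √(μ/r) = 2.9744 km/s.
Transfer-orbit speed at the same r (vis-viva, a = a_t): v_t = √[μ(2/r − 1/a_t)] = 1.5835 km/s.
Δv₂ = |v_t − v_c| = |1.5835 − 2.9744| = 1.391 km/s.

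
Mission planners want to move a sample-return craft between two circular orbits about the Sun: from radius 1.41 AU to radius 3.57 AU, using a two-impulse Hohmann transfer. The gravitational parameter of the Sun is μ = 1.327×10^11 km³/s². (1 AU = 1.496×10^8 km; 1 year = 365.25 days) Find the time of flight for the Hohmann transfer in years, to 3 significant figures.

In km: r₁ = 1.41 × 1.496×10^8 = 2.10936×10^8 km; r₂ = 3.57 × 1.496×10^8 = 5.34072×10^8 km.
Transfer-ellipse semi-major axis a_t = (r₁ + r₂)/2 = (2.10936×10^8 + 5.34072×10^8)/2 = 3.72504×10^8 km.
Transfer time t = π√(a_t³/μ) = π√((3.72504×10^8)³ / 1.327×10^11) = 6.200×10^7 s.
Converting: 6.200×10^7 s ÷ 3.15576×10^7 s/year (365.25 × 86400) = 1.96 years.

t = 1.96 years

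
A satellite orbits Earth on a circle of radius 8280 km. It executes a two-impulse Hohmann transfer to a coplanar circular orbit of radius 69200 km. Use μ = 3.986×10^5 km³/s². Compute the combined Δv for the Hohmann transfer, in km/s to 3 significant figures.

Δv = 3.63 km/s

The Hohmann ellipse has a_t = (r₁ + r₂)/2 = 38740 km.
At r₁ the circular-orbit speed is v₁ = √(μ/r₁) = 6.938 km/s.
Transfer-orbit speed at r₁ (vis-viva): v_p = √[μ(2/r₁ − 1/a_t)] = 9.273 km/s.
First burn Δv₁ = |v_p − v₁| = 2.335 km/s.
Circular speed at r₂: v₂ = √(μ/r₂) = 2.400 km/s.
Transfer-orbit speed at r₂: v_a = √[μ(2/r₂ − 1/a_t)] = 1.110 km/s.
Second burn Δv₂ = |v₂ − v_a| = 1.290 km/s.
Δv = Δv₁ + Δv₂ = 2.335 + 1.290 = 3.625 km/s.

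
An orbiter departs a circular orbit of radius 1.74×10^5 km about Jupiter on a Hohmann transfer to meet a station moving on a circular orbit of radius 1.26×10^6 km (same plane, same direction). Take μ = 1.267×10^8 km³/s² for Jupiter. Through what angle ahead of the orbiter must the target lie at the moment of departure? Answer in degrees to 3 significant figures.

The Hohmann ellipse has a_t = (r₁ + r₂)/2 = 7.170×10^5 km.
The half-period of the transfer ellipse is t = π√(a_t³/μ) = 1.6945×10^5 s.
The target's mean motion on its circular orbit is ω₂ = √(μ/r₂³) = 7.9585×10^-6 rad/s.
Angle swept by the target during transfer: ω₂·t = 1.3486 rad = 77.27°.
Arrival is 180° from departure on the ellipse, so φ = 180° − 77.27° = 103°.

φ = 103°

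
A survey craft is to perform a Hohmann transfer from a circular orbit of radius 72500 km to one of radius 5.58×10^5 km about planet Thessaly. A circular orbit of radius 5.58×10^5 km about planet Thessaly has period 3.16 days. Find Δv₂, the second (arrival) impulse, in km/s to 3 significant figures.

From Kepler's third law T² = 4π²r³/μ at r = 5.58×10^5 km, T = 3.16 days = 3.16 × 86400 s = 2.73024×10^5 s: μ = 4π²r³/T² = 9.20154×10^7 km³/s².
Transfer-ellipse semi-major axis a_t = (r₁ + r₂)/2 = (72500 + 5.580×10^5)/2 = 3.1525×10^5 km.
On the circular orbit at r = 5.580×10^5 km, v_c = √(μ/r) = 12.841 km/s.
Vis-viva on the transfer ellipse at r = 5.580×10^5 km gives v_t = √[μ(2/r − 1/a_t)] = 6.1582 km/s.
Δv₂ = |v_t − v_c| = |6.1582 − 12.841| = 6.683 km/s.

Δv₂ = 6.68 km/s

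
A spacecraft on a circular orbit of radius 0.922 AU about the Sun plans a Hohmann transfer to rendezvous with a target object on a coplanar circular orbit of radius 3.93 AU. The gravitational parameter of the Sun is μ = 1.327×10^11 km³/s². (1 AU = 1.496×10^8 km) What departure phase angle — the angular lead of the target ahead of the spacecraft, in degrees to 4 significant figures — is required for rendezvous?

In km: r₁ = 0.922 × 1.496×10^8 = 1.379312×10^8 km; r₂ = 3.93 × 1.496×10^8 = 5.87928×10^8 km.
Semi-major axis of the transfer orbit: a_t = (1.379312×10^8 + 5.87928×10^8)/2 = 3.629296×10^8 km.
The half-period of the transfer ellipse is t = π√(a_t³/μ) = 5.9628×10^7 s.
The target's mean motion on its circular orbit is ω₂ = √(μ/r₂³) = 2.5553×10^-8 rad/s.
Angle swept by the target during transfer: ω₂·t = 1.5237 rad = 87.30°.
The spacecraft traverses 180° on the transfer ellipse, so the target must lead by 180° − 87.30° = 92.70°.

φ = 92.70°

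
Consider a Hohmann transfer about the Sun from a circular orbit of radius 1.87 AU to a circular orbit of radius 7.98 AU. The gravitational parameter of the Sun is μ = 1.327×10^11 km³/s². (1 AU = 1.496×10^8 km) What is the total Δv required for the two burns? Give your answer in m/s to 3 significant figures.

Δv = 9990 m/s

In km: r₁ = 1.87 × 1.496×10^8 = 2.79752×10^8 km; r₂ = 7.98 × 1.496×10^8 = 1.193808×10^9 km.
The Hohmann ellipse has a_t = (r₁ + r₂)/2 = 7.3678×10^8 km.
Circular speed at r₁: v₁ = √(μ/r₁) = √(1.327×10^11/2.79752×10^8) = 21.7795 km/s.
On the transfer ellipse at r₁, vis-viva gives v_p = √[μ(2/r₁ − 1/a_t)] = 27.7234 km/s.
First burn Δv₁ = |v_p − v₁| = 5.9439 km/s.
At r₂, v₂ = √(μ/r₂) = 10.5431 km/s.
Transfer-orbit speed at r₂: v_a = √[μ(2/r₂ − 1/a_t)] = 6.49660 km/s.
Second burn Δv₂ = |v₂ − v_a| = 4.0465 km/s.
Total Δv = Δv₁ + Δv₂ = 9.990 km/s.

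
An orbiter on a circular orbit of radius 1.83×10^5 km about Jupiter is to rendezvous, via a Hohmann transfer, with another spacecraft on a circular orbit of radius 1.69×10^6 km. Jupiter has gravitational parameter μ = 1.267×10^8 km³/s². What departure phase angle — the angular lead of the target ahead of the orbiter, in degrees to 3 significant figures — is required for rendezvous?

The Hohmann ellipse has a_t = (r₁ + r₂)/2 = 9.365×10^5 km.
The half-period of the transfer ellipse is t = π√(a_t³/μ) = 2.5294×10^5 s.
The target's mean motion on its circular orbit is ω₂ = √(μ/r₂³) = 5.1234×10^-6 rad/s.
Angle swept by the target during transfer: ω₂·t = 1.2959 rad = 74.25°.
The orbiter traverses 180° on the transfer ellipse, so the target must lead by 180° − 74.25° = 106°.

φ = 106°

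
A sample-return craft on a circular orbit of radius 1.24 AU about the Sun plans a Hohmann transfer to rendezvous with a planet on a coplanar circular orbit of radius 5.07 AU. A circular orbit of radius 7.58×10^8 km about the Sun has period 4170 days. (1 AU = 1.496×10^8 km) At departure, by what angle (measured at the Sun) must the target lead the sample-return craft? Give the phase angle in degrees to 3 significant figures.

From Kepler's third law T² = 4π²r³/μ at r = 7.58×10^8 km, T = 4170 days = 4170 × 86400 s = 3.60288×10^8 s: μ = 4π²r³/T² = 1.32455×10^11 km³/s².
In km: r₁ = 1.24 × 1.496×10^8 = 1.85504×10^8 km; r₂ = 5.07 × 1.496×10^8 = 7.58472×10^8 km.
The Hohmann ellipse has a_t = (r₁ + r₂)/2 = 4.71988×10^8 km.
Transfer time t = π√(a_t³/μ) = 8.8514×10^7 s.
The target's mean motion on its circular orbit is ω₂ = √(μ/r₂³) = 1.7423×10^-8 rad/s.
Angle swept by the target during transfer: ω₂·t = 1.5422 rad = 88.36°.
Arrival is 180° from departure on the ellipse, so φ = 180° − 88.36° = 91.6°.

φ = 91.6°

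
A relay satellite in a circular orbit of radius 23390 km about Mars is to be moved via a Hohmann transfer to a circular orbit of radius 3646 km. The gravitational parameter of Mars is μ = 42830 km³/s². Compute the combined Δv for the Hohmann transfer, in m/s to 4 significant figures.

The Hohmann ellipse has a_t = (r₁ + r₂)/2 = 13518 km.
At r₁ the circular-orbit speed is v₁ = √(μ/r₁) = 1.3532 km/s.
On the transfer ellipse at r₁, vis-viva equation gives v_a = √[μ(2/r₁ − 1/a_t)] = 0.70277 km/s.
First burn Δv₁ = |v_a − v₁| = 0.6504 km/s.
At r₂, v₂ = √(μ/r₂) = 3.427 km/s.
Transfer-orbit speed at r₂: v_p = √[μ(2/r₂ − 1/a_t)] = 4.508 km/s.
Second burn Δv₂ = |v₂ − v_p| = 1.081 km/s.
Δv = Δv₁ + Δv₂ = 0.6504 + 1.081 = 1.731 km/s.

Δv = 1731 m/s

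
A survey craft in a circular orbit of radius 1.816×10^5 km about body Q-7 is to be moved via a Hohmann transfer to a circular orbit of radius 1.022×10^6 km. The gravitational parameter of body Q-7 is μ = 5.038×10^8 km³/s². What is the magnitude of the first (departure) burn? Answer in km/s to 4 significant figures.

Δv₁ = 15.97 km/s

The Hohmann ellipse has a_t = (r₁ + r₂)/2 = 6.018×10^5 km.
On the circular orbit at r = 1.816×10^5 km, v_c = √(μ/r) = 52.67 km/s.
Transfer-orbit speed at the same r (vis-viva, a = a_t): v_t = √[μ(2/r − 1/a_t)] = 68.64 km/s.
Δv₁ = |v_t − v_c| = |68.64 − 52.67| = 15.97 km/s.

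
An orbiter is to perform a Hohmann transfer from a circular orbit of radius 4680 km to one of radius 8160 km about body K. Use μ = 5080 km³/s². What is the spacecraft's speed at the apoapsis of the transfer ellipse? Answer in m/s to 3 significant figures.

Semi-major axis of the transfer orbit: a_t = (4680 + 8160)/2 = 6420 km.
The apoapsis of the transfer ellipse is at r = 8160 km.
Applying v² = μ(2/r − 1/a_t): v = 0.6737 km/s.

v = 674 m/s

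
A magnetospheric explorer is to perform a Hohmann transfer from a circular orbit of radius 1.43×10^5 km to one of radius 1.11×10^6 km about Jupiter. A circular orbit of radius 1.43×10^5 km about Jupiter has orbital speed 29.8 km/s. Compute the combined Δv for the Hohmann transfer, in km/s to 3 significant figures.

From the circular-orbit relation v² = μ/r at r = 1.43×10^5 km: μ = v²r = (29.8)² × 1.43×10^5 = 1.26990×10^8 km³/s².
The Hohmann ellipse has a_t = (r₁ + r₂)/2 = 6.265×10^5 km.
Circular speed at r₁: v₁ = √(μ/r₁) = √(1.26990×10^8/1.430×10^5) = 29.800 km/s.
Transfer-orbit speed at r₁ (vis-viva): v_p = √[μ(2/r₁ − 1/a_t)] = 39.666 km/s.
First burn Δv₁ = |v_p − v₁| = 9.866 km/s.
Circular speed at r₂: v₂ = √(μ/r₂) = 10.696 km/s.
Transfer-orbit speed at r₂: v_a = √[μ(2/r₂ − 1/a_t)] = 5.1101 km/s.
Second burn Δv₂ = |v₂ − v_a| = 5.586 km/s.
Δv = Δv₁ + Δv₂ = 9.866 + 5.586 = 15.45 km/s.

Δv = 15.5 km/s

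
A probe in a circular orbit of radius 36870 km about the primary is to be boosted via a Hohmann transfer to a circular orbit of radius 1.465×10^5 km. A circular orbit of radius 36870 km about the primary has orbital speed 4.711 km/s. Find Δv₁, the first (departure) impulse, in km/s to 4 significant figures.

From the circular-orbit relation v² = μ/r at r = 36870 km: μ = v²r = (4.711)² × 36870 = 8.18275×10^5 km³/s².
The Hohmann ellipse has a_t = (r₁ + r₂)/2 = 91685 km.
Circular speed at r = 36870 km: v_c = √(μ/r) = 4.711 km/s.
Vis-viva on the transfer ellipse at r = 36870 km gives v_t = √[μ(2/r − 1/a_t)] = 5.955 km/s.
Δv₁ = |v_t − v_c| = |5.955 − 4.711| = 1.244 km/s.

Δv₁ = 1.244 km/s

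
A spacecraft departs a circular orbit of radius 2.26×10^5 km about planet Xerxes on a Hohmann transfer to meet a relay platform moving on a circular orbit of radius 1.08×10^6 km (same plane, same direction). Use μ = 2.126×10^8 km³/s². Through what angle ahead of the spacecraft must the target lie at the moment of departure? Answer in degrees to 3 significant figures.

φ = 95.4°

Transfer-ellipse semi-major axis a_t = (r₁ + r₂)/2 = (2.260×10^5 + 1.080×10^6)/2 = 6.530×10^5 km.
The half-period of the transfer ellipse is t = π√(a_t³/μ) = 1.137×10^5 s.
The target's mean motion on its circular orbit is ω₂ = √(μ/r₂³) = 1.299×10^-5 rad/s.
Angle swept by the target during transfer: ω₂·t = 1.477 rad = 84.63°.
Arrival is 180° from departure on the ellipse, so φ = 180° − 84.63° = 95.4°.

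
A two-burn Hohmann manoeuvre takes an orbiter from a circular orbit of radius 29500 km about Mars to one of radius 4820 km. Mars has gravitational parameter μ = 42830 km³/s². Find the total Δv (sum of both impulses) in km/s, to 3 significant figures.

Δv = 1.49 km/s

Semi-major axis of the transfer orbit: a_t = (29500 + 4820)/2 = 17160 km.
At r₁ the circular-orbit speed is v₁ = √(μ/r₁) = 1.2049 km/s.
Transfer-orbit speed at r₁ (vis-viva): v_a = √[μ(2/r₁ − 1/a_t)] = 0.63860 km/s.
First burn Δv₁ = |v_a − v₁| = 0.5663 km/s.
Circular speed at r₂: v₂ = √(μ/r₂) = 2.9809 km/s.
Transfer-orbit speed at r₂: v_p = √[μ(2/r₂ − 1/a_t)] = 3.9084 km/s.
Second burn Δv₂ = |v₂ − v_p| = 0.9275 km/s.
Total Δv = Δv₁ + Δv₂ = 1.494 km/s.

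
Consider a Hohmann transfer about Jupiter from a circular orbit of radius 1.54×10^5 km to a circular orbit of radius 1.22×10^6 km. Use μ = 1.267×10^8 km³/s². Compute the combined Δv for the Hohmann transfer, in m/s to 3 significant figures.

Transfer-ellipse semi-major axis a_t = (r₁ + r₂)/2 = (1.540×10^5 + 1.220×10^6)/2 = 6.870×10^5 km.
Circular speed at r₁: v₁ = √(μ/r₁) = √(1.267×10^8/1.540×10^5) = 28.68 km/s.
Transfer-orbit speed at r₁ (vis-viva equation): v_p = √[μ(2/r₁ − 1/a_t)] = 38.22 km/s.
First burn Δv₁ = |v_p − v₁| = 9.540 km/s.
At r₂, v₂ = √(μ/r₂) = 10.191 km/s.
Transfer-orbit speed at r₂: v_a = √[μ(2/r₂ − 1/a_t)] = 4.8249 km/s.
Second burn Δv₂ = |v₂ − v_a| = 5.366 km/s.
Total Δv = Δv₁ + Δv₂ = 14.91 km/s.

Δv = 14900 m/s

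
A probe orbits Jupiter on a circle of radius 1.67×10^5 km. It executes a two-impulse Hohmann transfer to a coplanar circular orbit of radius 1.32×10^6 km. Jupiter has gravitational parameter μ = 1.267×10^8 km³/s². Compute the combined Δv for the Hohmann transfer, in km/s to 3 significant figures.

Δv = 14.3 km/s

Semi-major axis of the transfer orbit: a_t = (1.670×10^5 + 1.320×10^6)/2 = 7.435×10^5 km.
Circular speed at r₁: v₁ = √(μ/r₁) = √(1.267×10^8/1.670×10^5) = 27.544 km/s.
Transfer-orbit speed at r₁ (vis-viva): v_p = √[μ(2/r₁ − 1/a_t)] = 36.701 km/s.
First burn Δv₁ = |v_p − v₁| = 9.157 km/s.
At r₂, v₂ = √(μ/r₂) = 9.797 km/s.
Transfer-orbit speed at r₂: v_a = √[μ(2/r₂ − 1/a_t)] = 4.643 km/s.
Second burn Δv₂ = |v₂ − v_a| = 5.154 km/s.
Δv = Δv₁ + Δv₂ = 9.157 + 5.154 = 14.31 km/s.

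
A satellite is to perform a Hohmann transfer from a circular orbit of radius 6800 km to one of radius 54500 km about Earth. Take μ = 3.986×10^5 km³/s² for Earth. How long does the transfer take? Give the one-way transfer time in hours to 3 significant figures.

t = 7.42 hours

Transfer-ellipse semi-major axis a_t = (r₁ + r₂)/2 = (6800 + 54500)/2 = 30650 km.
Transfer time t = π√(a_t³/μ) = π√((30650)³ / 3.986×10^5) = 26700 s.
Converting: 26700 s ÷ 3600 s/hour = 7.42 hours.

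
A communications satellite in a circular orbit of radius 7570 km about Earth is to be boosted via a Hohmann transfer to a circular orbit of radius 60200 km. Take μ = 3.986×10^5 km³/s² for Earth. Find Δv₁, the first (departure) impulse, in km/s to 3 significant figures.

Δv₁ = 2.42 km/s

Transfer-ellipse semi-major axis a_t = (r₁ + r₂)/2 = (7570 + 60200)/2 = 33885 km.
On the circular orbit at r = 7570 km, v_c = √(μ/r) = 7.256 km/s.
Transfer-orbit speed at the same r (vis-viva, a = a_t): v_t = √[μ(2/r − 1/a_t)] = 9.672 km/s.
Δv₁ = |v_t − v_c| = |9.672 − 7.256| = 2.416 km/s.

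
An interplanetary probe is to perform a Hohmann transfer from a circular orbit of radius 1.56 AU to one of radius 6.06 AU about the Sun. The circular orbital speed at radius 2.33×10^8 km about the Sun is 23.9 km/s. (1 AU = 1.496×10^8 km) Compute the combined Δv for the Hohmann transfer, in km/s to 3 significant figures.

From the circular-orbit relation v² = μ/r at r = 2.33×10^8 km: μ = v²r = (23.9)² × 2.33×10^8 = 1.33092×10^11 km³/s².
In km: r₁ = 1.56 × 1.496×10^8 = 2.33376×10^8 km; r₂ = 6.06 × 1.496×10^8 = 9.06576×10^8 km.
Transfer-ellipse semi-major axis a_t = (r₁ + r₂)/2 = (2.33376×10^8 + 9.06576×10^8)/2 = 5.69976×10^8 km.
At r₁ the circular-orbit speed is v₁ = √(μ/r₁) = 23.881 km/s.
On the transfer ellipse at r₁, vis-viva gives v_p = √[μ(2/r₁ − 1/a_t)] = 30.118 km/s.
First burn Δv₁ = |v_p − v₁| = 6.237 km/s.
Circular speed at r₂: v₂ = √(μ/r₂) = 12.116 km/s.
Transfer-orbit speed at r₂: v_a = √[μ(2/r₂ − 1/a_t)] = 7.7531 km/s.
Second burn Δv₂ = |v₂ − v_a| = 4.363 km/s.
Total Δv = Δv₁ + Δv₂ = 10.60 km/s.

Δv = 10.6 km/s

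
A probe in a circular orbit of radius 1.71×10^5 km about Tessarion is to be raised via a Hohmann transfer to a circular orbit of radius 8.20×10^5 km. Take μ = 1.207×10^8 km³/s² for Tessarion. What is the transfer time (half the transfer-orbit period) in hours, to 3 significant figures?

t = 27.7 hours

Transfer-ellipse semi-major axis a_t = (r₁ + r₂)/2 = (1.710×10^5 + 8.200×10^5)/2 = 4.955×10^5 km.
By Kepler's third law the transfer-orbit period is T = 2π√(a_t³/μ), so t = T/2 = 99740 s.
Converting: 99740 s ÷ 3600 s/hour = 27.7 hours.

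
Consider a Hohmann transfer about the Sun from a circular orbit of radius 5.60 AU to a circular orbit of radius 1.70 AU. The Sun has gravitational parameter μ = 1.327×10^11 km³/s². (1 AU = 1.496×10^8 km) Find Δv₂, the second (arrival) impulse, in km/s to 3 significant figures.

In km: r₁ = 5.60 × 1.496×10^8 = 8.3776×10^8 km; r₂ = 1.70 × 1.496×10^8 = 2.5432×10^8 km.
The Hohmann ellipse has a_t = (r₁ + r₂)/2 = 5.4604×10^8 km.
On the circular orbit at r = 2.5432×10^8 km, v_c = √(μ/r) = 22.843 km/s.
Vis-viva on the transfer ellipse at r = 2.5432×10^8 km gives v_t = √[μ(2/r − 1/a_t)] = 28.294 km/s.
Δv₂ = |v_t − v_c| = |28.294 − 22.843| = 5.451 km/s.

Δv₂ = 5.45 km/s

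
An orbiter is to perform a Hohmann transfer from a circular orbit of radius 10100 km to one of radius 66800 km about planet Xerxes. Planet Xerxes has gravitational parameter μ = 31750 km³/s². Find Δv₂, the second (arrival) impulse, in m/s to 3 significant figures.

Semi-major axis of the transfer orbit: a_t = (10100 + 66800)/2 = 38450 km.
On the circular orbit at r = 66800 km, v_c = √(μ/r) = 0.6894 km/s.
Vis-viva on the transfer ellipse at r = 66800 km gives v_t = √[μ(2/r − 1/a_t)] = 0.3533 km/s.
Δv₂ = |v_t − v_c| = |0.3533 − 0.6894| = 0.3361 km/s.

Δv₂ = 336 m/s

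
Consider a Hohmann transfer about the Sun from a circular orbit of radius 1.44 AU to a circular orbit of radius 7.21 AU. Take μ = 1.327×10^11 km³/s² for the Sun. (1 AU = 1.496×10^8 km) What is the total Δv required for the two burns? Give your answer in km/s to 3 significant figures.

Δv = 11.9 km/s

In km: r₁ = 1.44 × 1.496×10^8 = 2.15424×10^8 km; r₂ = 7.21 × 1.496×10^8 = 1.078616×10^9 km.
Transfer-ellipse semi-major axis a_t = (r₁ + r₂)/2 = (2.15424×10^8 + 1.078616×10^9)/2 = 6.4702×10^8 km.
At r₁ the circular-orbit speed is v₁ = √(μ/r₁) = 24.819 km/s.
On the transfer ellipse at r₁, v² = μ(2/r − 1/a) gives v_p = √[μ(2/r₁ − 1/a_t)] = 32.045 km/s.
First burn Δv₁ = |v_p − v₁| = 7.226 km/s.
At r₂, v₂ = √(μ/r₂) = 11.092 km/s.
Transfer-orbit speed at r₂: v_a = √[μ(2/r₂ − 1/a_t)] = 6.4002 km/s.
Second burn Δv₂ = |v₂ − v_a| = 4.692 km/s.
Δv = Δv₁ + Δv₂ = 7.226 + 4.692 = 11.92 km/s.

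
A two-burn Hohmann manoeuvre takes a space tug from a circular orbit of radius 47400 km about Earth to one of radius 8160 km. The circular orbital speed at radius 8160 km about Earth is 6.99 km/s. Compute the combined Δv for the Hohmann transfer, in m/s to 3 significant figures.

Δv = 3470 m/s

From the circular-orbit relation v² = μ/r at r = 8160 km: μ = v²r = (6.99)² × 8160 = 3.98698×10^5 km³/s².
Semi-major axis of the transfer orbit: a_t = (47400 + 8160)/2 = 27780 km.
At r₁ the circular-orbit speed is v₁ = √(μ/r₁) = 2.900 km/s.
Transfer-orbit speed at r₁ (vis-viva equation): v_a = √[μ(2/r₁ − 1/a_t)] = 1.572 km/s.
First burn Δv₁ = |v_a − v₁| = 1.328 km/s.
At r₂, v₂ = √(μ/r₂) = 6.990 km/s.
Transfer-orbit speed at r₂: v_p = √[μ(2/r₂ − 1/a_t)] = 9.131 km/s.
Second burn Δv₂ = |v₂ − v_p| = 2.141 km/s.
Δv = Δv₁ + Δv₂ = 1.328 + 2.141 = 3.469 km/s.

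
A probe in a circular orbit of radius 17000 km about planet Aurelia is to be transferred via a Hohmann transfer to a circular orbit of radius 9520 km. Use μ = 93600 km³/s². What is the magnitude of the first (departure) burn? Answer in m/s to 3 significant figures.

Δv₁ = 358 m/s

The Hohmann ellipse has a_t = (r₁ + r₂)/2 = 13260 km.
On the circular orbit at r = 17000 km, v_c = √(μ/r) = 2.3465 km/s.
Transfer-orbit speed at the same r (vis-viva, a = a_t): v_t = √[μ(2/r − 1/a_t)] = 1.9882 km/s.
Δv₁ = |v_t − v_c| = |1.9882 − 2.3465| = 0.3583 km/s.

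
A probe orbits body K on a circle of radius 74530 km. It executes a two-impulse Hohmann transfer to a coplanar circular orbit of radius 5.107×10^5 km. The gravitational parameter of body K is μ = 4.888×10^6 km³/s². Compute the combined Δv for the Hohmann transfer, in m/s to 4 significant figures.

Semi-major axis of the transfer orbit: a_t = (74530 + 5.107×10^5)/2 = 2.92615×10^5 km.
Circular speed at r₁: v₁ = √(μ/r₁) = √(4.888×10^6/74530) = 8.09842 km/s.
On the transfer ellipse at r₁, vis-viva gives v_p = √[μ(2/r₁ − 1/a_t)] = 10.6988 km/s.
First burn Δv₁ = |v_p − v₁| = 2.6004 km/s.
At r₂, v₂ = √(μ/r₂) = 3.0937 km/s.
Transfer-orbit speed at r₂: v_a = √[μ(2/r₂ − 1/a_t)] = 1.5613 km/s.
Second burn Δv₂ = |v₂ − v_a| = 1.5324 km/s.
Δv = Δv₁ + Δv₂ = 2.6004 + 1.5324 = 4.133 km/s.

Δv = 4133 m/s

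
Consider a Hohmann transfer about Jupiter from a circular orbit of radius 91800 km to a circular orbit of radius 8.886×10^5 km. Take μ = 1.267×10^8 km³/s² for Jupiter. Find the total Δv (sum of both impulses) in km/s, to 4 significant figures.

The Hohmann ellipse has a_t = (r₁ + r₂)/2 = 4.902×10^5 km.
Circular speed at r₁: v₁ = √(μ/r₁) = √(1.267×10^8/91800) = 37.15 km/s.
On the transfer ellipse at r₁, vis-viva equation gives v_p = √[μ(2/r₁ − 1/a_t)] = 50.02 km/s.
First burn Δv₁ = |v_p − v₁| = 12.87 km/s.
Circular speed at r₂: v₂ = √(μ/r₂) = 11.94 km/s.
Transfer-orbit speed at r₂: v_a = √[μ(2/r₂ − 1/a_t)] = 5.167 km/s.
Second burn Δv₂ = |v₂ − v_a| = 6.773 km/s.
Δv = Δv₁ + Δv₂ = 12.87 + 6.773 = 19.64 km/s.

Δv = 19.64 km/s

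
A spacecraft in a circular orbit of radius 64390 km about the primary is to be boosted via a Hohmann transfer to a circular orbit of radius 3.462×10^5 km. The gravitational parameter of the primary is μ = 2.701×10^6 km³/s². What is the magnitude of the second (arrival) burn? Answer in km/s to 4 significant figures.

Δv₂ = 1.229 km/s

Transfer-ellipse semi-major axis a_t = (r₁ + r₂)/2 = (64390 + 3.462×10^5)/2 = 2.05295×10^5 km.
Circular speed at r = 3.462×10^5 km: v_c = √(μ/r) = 2.793 km/s.
Vis-viva on the transfer ellipse at r = 3.462×10^5 km gives v_t = √[μ(2/r − 1/a_t)] = 1.564 km/s.
Δv₂ = |v_t − v_c| = |1.564 − 2.793| = 1.229 km/s.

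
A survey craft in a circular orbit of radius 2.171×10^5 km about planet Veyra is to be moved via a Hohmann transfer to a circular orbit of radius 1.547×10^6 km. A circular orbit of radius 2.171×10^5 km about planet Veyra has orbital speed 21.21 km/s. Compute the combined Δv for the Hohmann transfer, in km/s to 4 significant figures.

From the circular-orbit relation v² = μ/r at r = 2.171×10^5 km: μ = v²r = (21.21)² × 2.171×10^5 = 9.76655×10^7 km³/s².
The Hohmann ellipse has a_t = (r₁ + r₂)/2 = 8.8205×10^5 km.
At r₁ the circular-orbit speed is v₁ = √(μ/r₁) = 21.210 km/s.
On the transfer ellipse at r₁, vis-viva equation gives v_p = √[μ(2/r₁ − 1/a_t)] = 28.089 km/s.
First burn Δv₁ = |v_p − v₁| = 6.879 km/s.
At r₂, v₂ = √(μ/r₂) = 7.946 km/s.
Transfer-orbit speed at r₂: v_a = √[μ(2/r₂ − 1/a_t)] = 3.942 km/s.
Second burn Δv₂ = |v₂ − v_a| = 4.004 km/s.
Total Δv = Δv₁ + Δv₂ = 10.88 km/s.

Δv = 10.88 km/s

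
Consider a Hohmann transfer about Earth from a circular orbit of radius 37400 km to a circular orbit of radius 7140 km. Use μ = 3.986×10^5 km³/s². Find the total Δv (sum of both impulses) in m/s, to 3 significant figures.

Transfer-ellipse semi-major axis a_t = (r₁ + r₂)/2 = (37400 + 7140)/2 = 22270 km.
Circular speed at r₁: v₁ = √(μ/r₁) = √(3.986×10^5/37400) = 3.265 km/s.
Transfer-orbit speed at r₁ (vis-viva equation): v_a = √[μ(2/r₁ − 1/a_t)] = 1.849 km/s.
First burn Δv₁ = |v_a − v₁| = 1.416 km/s.
Circular speed at r₂: v₂ = √(μ/r₂) = 7.472 km/s.
Transfer-orbit speed at r₂: v_p = √[μ(2/r₂ − 1/a_t)] = 9.683 km/s.
Second burn Δv₂ = |v₂ − v_p| = 2.211 km/s.
Δv = Δv₁ + Δv₂ = 1.416 + 2.211 = 3.627 km/s.

Δv = 3630 m/s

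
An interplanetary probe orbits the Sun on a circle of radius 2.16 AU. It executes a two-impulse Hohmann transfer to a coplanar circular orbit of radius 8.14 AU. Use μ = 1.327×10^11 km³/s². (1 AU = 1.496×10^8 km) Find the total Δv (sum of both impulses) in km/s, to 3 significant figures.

In km: r₁ = 2.16 × 1.496×10^8 = 3.23136×10^8 km; r₂ = 8.14 × 1.496×10^8 = 1.217744×10^9 km.
Transfer-ellipse semi-major axis a_t = (r₁ + r₂)/2 = (3.23136×10^8 + 1.217744×10^9)/2 = 7.7044×10^8 km.
Circular speed at r₁: v₁ = √(μ/r₁) = √(1.327×10^11/3.23136×10^8) = 20.2648 km/s.
On the transfer ellipse at r₁, v² = μ(2/r − 1/a) gives v_p = √[μ(2/r₁ − 1/a_t)] = 25.4772 km/s.
First burn Δv₁ = |v_p − v₁| = 5.2124 km/s.
At r₂, v₂ = √(μ/r₂) = 10.43897 km/s.
Transfer-orbit speed at r₂: v_a = √[μ(2/r₂ − 1/a_t)] = 6.760530 km/s.
Second burn Δv₂ = |v₂ − v_a| = 3.6784 km/s.
Total Δv = Δv₁ + Δv₂ = 8.891 km/s.

Δv = 8.89 km/s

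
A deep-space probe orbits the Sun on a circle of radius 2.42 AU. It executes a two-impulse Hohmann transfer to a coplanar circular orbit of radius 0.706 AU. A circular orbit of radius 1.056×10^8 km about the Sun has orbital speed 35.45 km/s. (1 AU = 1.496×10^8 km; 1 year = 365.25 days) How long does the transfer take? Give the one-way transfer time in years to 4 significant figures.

t = 0.9771 years

From the circular-orbit relation v² = μ/r at r = 1.056×10^8 km: μ = v²r = (35.45)² × 1.056×10^8 = 1.32708×10^11 km³/s².
In km: r₁ = 2.42 × 1.496×10^8 = 3.62032×10^8 km; r₂ = 0.706 × 1.496×10^8 = 1.056176×10^8 km.
Semi-major axis of the transfer orbit: a_t = (3.62032×10^8 + 1.056176×10^8)/2 = 2.338248×10^8 km.
Half the transfer-orbit period gives t = π√(a_t³/μ) = 3.0835×10^7 s.
Converting: 3.0835×10^7 s ÷ 3.15576×10^7 s/year (365.25 × 86400) = 0.9771 years.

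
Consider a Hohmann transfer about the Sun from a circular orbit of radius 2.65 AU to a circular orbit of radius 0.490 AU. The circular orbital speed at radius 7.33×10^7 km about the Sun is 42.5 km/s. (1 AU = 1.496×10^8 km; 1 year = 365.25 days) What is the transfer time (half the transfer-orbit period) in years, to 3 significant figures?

From the circular-orbit relation v² = μ/r at r = 7.33×10^7 km: μ = v²r = (42.5)² × 7.33×10^7 = 1.32398×10^11 km³/s².
In km: r₁ = 2.65 × 1.496×10^8 = 3.9644×10^8 km; r₂ = 0.490 × 1.496×10^8 = 7.3304×10^7 km.
Transfer-ellipse semi-major axis a_t = (r₁ + r₂)/2 = (3.9644×10^8 + 7.3304×10^7)/2 = 2.34872×10^8 km.
By Kepler's third law the transfer-orbit period is T = 2π√(a_t³/μ), so t = T/2 = 3.108×10^7 s.
Converting: 3.108×10^7 s ÷ 3.15576×10^7 s/year (365.25 × 86400) = 0.985 years.

t = 0.985 years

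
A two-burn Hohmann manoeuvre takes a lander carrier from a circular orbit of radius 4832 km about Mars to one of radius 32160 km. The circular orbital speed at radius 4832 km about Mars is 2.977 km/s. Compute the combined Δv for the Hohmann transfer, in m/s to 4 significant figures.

From the circular-orbit relation v² = μ/r at r = 4832 km: μ = v²r = (2.977)² × 4832 = 42823.7 km³/s².
Semi-major axis of the transfer orbit: a_t = (4832 + 32160)/2 = 18496 km.
Circular speed at r₁: v₁ = √(μ/r₁) = √(42823.7/4832) = 2.9770 km/s.
On the transfer ellipse at r₁, v² = μ(2/r − 1/a) gives v_p = √[μ(2/r₁ − 1/a_t)] = 3.9255 km/s.
First burn Δv₁ = |v_p − v₁| = 0.9485 km/s.
Circular speed at r₂: v₂ = √(μ/r₂) = 1.1539 km/s.
Transfer-orbit speed at r₂: v_a = √[μ(2/r₂ − 1/a_t)] = 0.58981 km/s.
Second burn Δv₂ = |v₂ − v_a| = 0.5641 km/s.
Total Δv = Δv₁ + Δv₂ = 1.513 km/s.

Δv = 1513 m/s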